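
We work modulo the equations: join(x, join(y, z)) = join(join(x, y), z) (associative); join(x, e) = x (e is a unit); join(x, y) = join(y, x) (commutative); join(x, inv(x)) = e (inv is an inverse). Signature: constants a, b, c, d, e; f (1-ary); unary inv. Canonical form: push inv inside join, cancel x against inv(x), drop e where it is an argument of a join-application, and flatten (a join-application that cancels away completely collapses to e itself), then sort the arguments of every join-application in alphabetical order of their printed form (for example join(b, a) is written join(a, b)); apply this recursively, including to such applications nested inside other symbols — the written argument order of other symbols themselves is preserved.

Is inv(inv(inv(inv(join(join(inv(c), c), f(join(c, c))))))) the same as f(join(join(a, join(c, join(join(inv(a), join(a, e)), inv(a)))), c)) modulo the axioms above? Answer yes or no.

Answer: yes — both canonical forms are f(join(c, c))

Derivation:
Left:  inv(inv(inv(inv(join(join(inv(c), c), f(join(c, c)))))))
  Push inv inside:  distribute inv over join and collapse double inv
  Cancel inverse pairs:  c cancels
  Collect terms:  f(join(c, c))
Right:  f(join(join(a, join(c, join(join(inv(a), join(a, e)), inv(a)))), c))
  Focus inside:  join(join(a, join(c, join(join(inv(a), join(a, e)), inv(a)))), c)
  Cancel:  a cancels
  Collect terms:  join(c, c)
  Rebuild:  f(join(c, c))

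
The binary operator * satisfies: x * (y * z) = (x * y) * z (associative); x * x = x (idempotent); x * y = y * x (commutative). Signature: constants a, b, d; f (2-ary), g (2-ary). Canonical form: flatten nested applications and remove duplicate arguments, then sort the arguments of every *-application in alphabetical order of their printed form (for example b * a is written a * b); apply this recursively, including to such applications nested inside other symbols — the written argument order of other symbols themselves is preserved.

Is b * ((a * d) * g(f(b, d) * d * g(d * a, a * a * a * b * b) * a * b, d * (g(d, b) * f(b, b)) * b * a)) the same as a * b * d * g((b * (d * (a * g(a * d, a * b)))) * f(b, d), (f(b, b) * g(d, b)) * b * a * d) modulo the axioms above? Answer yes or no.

Answer: yes — both canonical forms are a * b * d * g(a * b * d * f(b, d) * g(a * d, a * b), a * b * d * f(b, b) * g(d, b))

Derivation:
Left:  b * ((a * d) * g(f(b, d) * d * g(d * a, a * a * a * b * b) * a * b, d * (g(d, b) * f(b, b)) * b * a))
  Flatten:  b * a * d * g(f(b, d) * d * g(d * a, a * a * a * b * b) * a * b, d * (g(d, b) * f(b, b)) * b * a)
  Simplify inside:  g(f(b, d) * d * g(d * a, a * a * a * b * b) * a * b, d * (g(d, b) * f(b, b)) * b * a)  →  g(a * b * d * f(b, d) * g(a * d, a * b), a * b * d * f(b, b) * g(d, b))
  Order the arguments:  a * b * d * g(a * b * d * f(b, d) * g(a * d, a * b), a * b * d * f(b, b) * g(d, b))
Right:  a * b * d * g((b * (d * (a * g(a * d, a * b)))) * f(b, d), (f(b, b) * g(d, b)) * b * a * d)
  Simplify inside:  g((b * (d * (a * g(a * d, a * b)))) * f(b, d), (f(b, b) * g(d, b)) * b * a * d)  →  g(a * b * d * f(b, d) * g(a * d, a * b), a * b * d * f(b, b) * g(d, b))
  Sort:  a * b * d * g(a * b * d * f(b, d) * g(a * d, a * b), a * b * d * f(b, b) * g(d, b))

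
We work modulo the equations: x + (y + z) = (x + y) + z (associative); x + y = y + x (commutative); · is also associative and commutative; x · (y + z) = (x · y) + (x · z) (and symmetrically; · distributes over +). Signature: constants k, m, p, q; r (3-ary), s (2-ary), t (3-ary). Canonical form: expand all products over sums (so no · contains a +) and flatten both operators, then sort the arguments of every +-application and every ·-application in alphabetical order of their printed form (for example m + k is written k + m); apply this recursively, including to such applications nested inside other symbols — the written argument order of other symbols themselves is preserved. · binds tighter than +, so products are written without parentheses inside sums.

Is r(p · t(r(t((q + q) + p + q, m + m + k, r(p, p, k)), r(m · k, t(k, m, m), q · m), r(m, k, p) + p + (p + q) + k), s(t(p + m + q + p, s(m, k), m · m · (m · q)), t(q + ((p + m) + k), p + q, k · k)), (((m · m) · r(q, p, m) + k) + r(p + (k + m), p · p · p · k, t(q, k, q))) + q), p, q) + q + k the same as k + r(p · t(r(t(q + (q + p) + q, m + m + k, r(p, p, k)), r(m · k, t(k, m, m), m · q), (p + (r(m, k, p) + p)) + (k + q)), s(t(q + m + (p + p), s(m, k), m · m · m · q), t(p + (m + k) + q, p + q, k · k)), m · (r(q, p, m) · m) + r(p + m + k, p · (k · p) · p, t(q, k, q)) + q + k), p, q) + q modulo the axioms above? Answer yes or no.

Left:  r(p · t(r(t((q + q) + p + q, m + m + k, r(p, p, k)), r(m · k, t(k, m, m), q · m), r(m, k, p) + p + (p + q) + k), s(t(p + m + q + p, s(m, k), m · m · (m · q)), t(q + ((p + m) + k), p + q, k · k)), (((m · m) · r(q, p, m) + k) + r(p + (k + m), p · p · p · k, t(q, k, q))) + q), p, q) + q + k
  Merge nested applications:  r(p · t(r(t(p + q + q + q, k + m + m, r(p, p, k)), r(k · m, t(k, m, m), m · q), k + p + p + q + r(m, k, p)), s(t(m + p + p + q, s(m, k), m · m · m · q), t(k + m + p + q, p + q, k · k)), k + m · m · r(q, p, m) + q + r(k + m + p, k · p · p · p, t(q, k, q))), p, q) + q + k
  Sort arguments:  k + q + r(p · t(r(t(p + q + q + q, k + m + m, r(p, p, k)), r(k · m, t(k, m, m), m · q), k + p + p + q + r(m, k, p)), s(t(m + p + p + q, s(m, k), m · m · m · q), t(k + m + p + q, p + q, k · k)), k + m · m · r(q, p, m) + q + r(k + m + p, k · p · p · p, t(q, k, q))), p, q)
Right:  k + r(p · t(r(t(q + (q + p) + q, m + m + k, r(p, p, k)), r(m · k, t(k, m, m), m · q), (p + (r(m, k, p) + p)) + (k + q)), s(t(q + m + (p + p), s(m, k), m · m · m · q), t(p + (m + k) + q, p + q, k · k)), m · (r(q, p, m) · m) + r(p + m + k, p · (k · p) · p, t(q, k, q)) + q + k), p, q) + q
  Un-nest:  k + r(p · t(r(t(p + q + q + q, k + m + m, r(p, p, k)), r(k · m, t(k, m, m), m · q), k + p + p + q + r(m, k, p)), s(t(m + p + p + q, s(m, k), m · m · m · q), t(k + m + p + q, p + q, k · k)), k + m · m · r(q, p, m) + q + r(k + m + p, k · p · p · p, t(q, k, q))), p, q) + q
  Sort:  k + q + r(p · t(r(t(p + q + q + q, k + m + m, r(p, p, k)), r(k · m, t(k, m, m), m · q), k + p + p + q + r(m, k, p)), s(t(m + p + p + q, s(m, k), m · m · m · q), t(k + m + p + q, p + q, k · k)), k + m · m · r(q, p, m) + q + r(k + m + p, k · p · p · p, t(q, k, q))), p, q)

Answer: yes — both canonical forms are k + q + r(p · t(r(t(p + q + q + q, k + m + m, r(p, p, k)), r(k · m, t(k, m, m), m · q), k + p + p + q + r(m, k, p)), s(t(m + p + p + q, s(m, k), m · m · m · q), t(k + m + p + q, p + q, k · k)), k + m · m · r(q, p, m) + q + r(k + m + p, k · p · p · p, t(q, k, q))), p, q)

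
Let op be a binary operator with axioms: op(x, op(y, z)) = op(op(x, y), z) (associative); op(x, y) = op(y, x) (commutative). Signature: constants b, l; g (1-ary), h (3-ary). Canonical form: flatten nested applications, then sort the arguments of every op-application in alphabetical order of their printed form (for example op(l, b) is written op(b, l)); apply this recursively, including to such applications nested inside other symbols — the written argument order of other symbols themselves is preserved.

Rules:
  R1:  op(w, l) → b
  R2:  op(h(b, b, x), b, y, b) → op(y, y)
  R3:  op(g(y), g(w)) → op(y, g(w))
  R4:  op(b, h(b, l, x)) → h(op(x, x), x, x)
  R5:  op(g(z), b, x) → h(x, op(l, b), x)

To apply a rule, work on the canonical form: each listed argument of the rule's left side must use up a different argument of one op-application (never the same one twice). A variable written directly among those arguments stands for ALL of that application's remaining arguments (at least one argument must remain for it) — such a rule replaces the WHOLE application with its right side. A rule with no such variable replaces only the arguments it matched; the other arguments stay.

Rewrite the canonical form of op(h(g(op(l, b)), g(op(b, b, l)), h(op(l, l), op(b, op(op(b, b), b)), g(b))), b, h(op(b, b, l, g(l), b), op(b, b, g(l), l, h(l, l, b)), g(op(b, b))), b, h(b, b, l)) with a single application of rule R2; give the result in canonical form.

Canonical form:  op(b, b, h(b, b, l), h(g(op(b, l)), g(op(b, b, l)), h(op(l, l), op(b, b, b, b), g(b))), h(op(b, b, b, g(l), l), op(b, b, g(l), h(l, l, b), l), g(op(b, b))))
Apply R2:  consuming b, b, h(b, b, l);  x := l, y := op(h(g(op(b, l)), g(op(b, b, l)), h(op(l, l), op(b, b, b, b), g(b))), h(op(b, b, b, g(l), l), op(b, b, g(l), h(l, l, b), l), g(op(b, b))))
Every leftover argument binds to the variable; the entire application is replaced.
Giving:  op(h(g(op(b, l)), g(op(b, b, l)), h(op(l, l), op(b, b, b, b), g(b))), h(g(op(b, l)), g(op(b, b, l)), h(op(l, l), op(b, b, b, b), g(b))), h(op(b, b, b, g(l), l), op(b, b, g(l), h(l, l, b), l), g(op(b, b))), h(op(b, b, b, g(l), l), op(b, b, g(l), h(l, l, b), l), g(op(b, b))))

Answer: op(h(g(op(b, l)), g(op(b, b, l)), h(op(l, l), op(b, b, b, b), g(b))), h(g(op(b, l)), g(op(b, b, l)), h(op(l, l), op(b, b, b, b), g(b))), h(op(b, b, b, g(l), l), op(b, b, g(l), h(l, l, b), l), g(op(b, b))), h(op(b, b, b, g(l), l), op(b, b, g(l), h(l, l, b), l), g(op(b, b))))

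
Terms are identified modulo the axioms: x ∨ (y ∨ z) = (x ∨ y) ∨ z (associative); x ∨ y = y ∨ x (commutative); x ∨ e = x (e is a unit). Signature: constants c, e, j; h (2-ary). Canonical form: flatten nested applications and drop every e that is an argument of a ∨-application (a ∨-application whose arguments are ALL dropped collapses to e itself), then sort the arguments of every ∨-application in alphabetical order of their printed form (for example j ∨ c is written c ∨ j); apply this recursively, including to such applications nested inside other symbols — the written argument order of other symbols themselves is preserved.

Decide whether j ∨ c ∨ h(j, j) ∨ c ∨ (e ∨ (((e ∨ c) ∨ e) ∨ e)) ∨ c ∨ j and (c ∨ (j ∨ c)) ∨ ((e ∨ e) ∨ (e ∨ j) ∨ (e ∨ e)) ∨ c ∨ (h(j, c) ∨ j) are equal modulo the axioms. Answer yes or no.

Answer: no — c ∨ c ∨ c ∨ c ∨ h(j, j) ∨ j ∨ j vs c ∨ c ∨ c ∨ h(j, c) ∨ j ∨ j ∨ j

Derivation:
Left:  j ∨ c ∨ h(j, j) ∨ c ∨ (e ∨ (((e ∨ c) ∨ e) ∨ e)) ∨ c ∨ j
  Flatten:  j ∨ c ∨ h(j, j) ∨ c ∨ e ∨ e ∨ c ∨ e ∨ e ∨ c ∨ j
  Units out:  drop e (×4)
  Sort arguments:  c ∨ c ∨ c ∨ c ∨ h(j, j) ∨ j ∨ j
Right:  (c ∨ (j ∨ c)) ∨ ((e ∨ e) ∨ (e ∨ j) ∨ (e ∨ e)) ∨ c ∨ (h(j, c) ∨ j)
  Flatten:  c ∨ j ∨ c ∨ e ∨ e ∨ e ∨ j ∨ e ∨ e ∨ c ∨ h(j, c) ∨ j
  Drop the unit:  drop e (×5)
  Order the arguments:  c ∨ c ∨ c ∨ h(j, c) ∨ j ∨ j ∨ j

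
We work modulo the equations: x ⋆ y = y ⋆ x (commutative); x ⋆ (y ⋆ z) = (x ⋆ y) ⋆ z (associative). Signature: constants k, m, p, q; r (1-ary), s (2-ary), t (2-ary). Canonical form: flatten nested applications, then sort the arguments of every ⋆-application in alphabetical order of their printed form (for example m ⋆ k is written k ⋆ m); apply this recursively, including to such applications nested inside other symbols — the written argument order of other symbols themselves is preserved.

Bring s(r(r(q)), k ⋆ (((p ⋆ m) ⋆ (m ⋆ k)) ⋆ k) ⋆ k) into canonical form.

Answer: s(r(r(q)), k ⋆ k ⋆ k ⋆ k ⋆ m ⋆ m ⋆ p)

Derivation:
Descend into:  k ⋆ (((p ⋆ m) ⋆ (m ⋆ k)) ⋆ k) ⋆ k
Flatten:  k ⋆ p ⋆ m ⋆ m ⋆ k ⋆ k ⋆ k
Sort:  k ⋆ k ⋆ k ⋆ k ⋆ m ⋆ m ⋆ p
Rebuild:  s(r(r(q)), k ⋆ k ⋆ k ⋆ k ⋆ m ⋆ m ⋆ p)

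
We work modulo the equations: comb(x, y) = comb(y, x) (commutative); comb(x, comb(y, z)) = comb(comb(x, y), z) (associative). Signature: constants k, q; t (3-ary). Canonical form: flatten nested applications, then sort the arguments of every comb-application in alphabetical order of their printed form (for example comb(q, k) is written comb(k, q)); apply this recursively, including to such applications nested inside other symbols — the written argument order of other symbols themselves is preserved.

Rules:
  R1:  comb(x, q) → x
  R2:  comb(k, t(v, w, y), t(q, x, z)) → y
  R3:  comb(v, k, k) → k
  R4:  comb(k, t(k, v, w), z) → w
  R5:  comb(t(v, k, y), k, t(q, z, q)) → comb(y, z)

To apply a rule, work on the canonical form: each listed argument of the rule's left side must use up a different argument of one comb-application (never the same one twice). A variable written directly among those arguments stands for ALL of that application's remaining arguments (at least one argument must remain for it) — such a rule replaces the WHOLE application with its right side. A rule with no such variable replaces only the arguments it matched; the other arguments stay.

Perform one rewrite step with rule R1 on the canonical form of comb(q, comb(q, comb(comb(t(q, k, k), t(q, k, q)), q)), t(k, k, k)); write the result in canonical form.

Answer: comb(q, q, t(k, k, k), t(q, k, k), t(q, k, q))

Derivation:
Canonical form:  comb(q, q, q, t(k, k, k), t(q, k, k), t(q, k, q))
R1 matches:  uses q;  x := comb(q, q, t(k, k, k), t(q, k, k), t(q, k, q))
The extension variable absorbs all remaining arguments, so the whole application is rewritten.
Giving:  comb(q, q, t(k, k, k), t(q, k, k), t(q, k, q))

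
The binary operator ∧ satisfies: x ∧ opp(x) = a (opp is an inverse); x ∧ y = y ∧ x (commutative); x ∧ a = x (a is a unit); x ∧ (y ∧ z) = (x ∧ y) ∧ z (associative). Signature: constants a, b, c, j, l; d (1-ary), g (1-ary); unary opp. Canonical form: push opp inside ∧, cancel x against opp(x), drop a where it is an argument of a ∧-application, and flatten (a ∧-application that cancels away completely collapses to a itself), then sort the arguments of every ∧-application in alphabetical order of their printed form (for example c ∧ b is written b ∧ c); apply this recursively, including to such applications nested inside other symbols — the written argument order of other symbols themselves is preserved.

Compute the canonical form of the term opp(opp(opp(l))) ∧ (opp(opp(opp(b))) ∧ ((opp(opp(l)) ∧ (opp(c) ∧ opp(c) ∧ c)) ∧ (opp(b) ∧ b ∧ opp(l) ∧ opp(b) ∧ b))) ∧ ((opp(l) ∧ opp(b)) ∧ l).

Answer: opp(b) ∧ opp(b) ∧ opp(c) ∧ opp(l)

Derivation:
Push opp inside:  distribute opp over ∧ and collapse double opp
Combine occurrences:  opp(l) ∧ opp(b) ∧ opp(b) ∧ opp(c)
Sort:  opp(b) ∧ opp(b) ∧ opp(c) ∧ opp(l)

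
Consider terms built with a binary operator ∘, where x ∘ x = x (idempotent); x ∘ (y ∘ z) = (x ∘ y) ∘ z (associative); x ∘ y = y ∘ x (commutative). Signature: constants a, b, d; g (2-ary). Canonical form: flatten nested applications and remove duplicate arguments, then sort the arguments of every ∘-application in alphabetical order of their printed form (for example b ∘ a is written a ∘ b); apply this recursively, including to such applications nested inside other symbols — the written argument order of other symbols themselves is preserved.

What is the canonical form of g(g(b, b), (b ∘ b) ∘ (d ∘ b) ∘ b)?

Descend into:  (b ∘ b) ∘ (d ∘ b) ∘ b
Merge nested applications:  b ∘ b ∘ d ∘ b ∘ b
Drop duplicates:  drop duplicate b, b, b
Sort arguments:  b ∘ d
Rebuild:  g(g(b, b), b ∘ d)

Answer: g(g(b, b), b ∘ d)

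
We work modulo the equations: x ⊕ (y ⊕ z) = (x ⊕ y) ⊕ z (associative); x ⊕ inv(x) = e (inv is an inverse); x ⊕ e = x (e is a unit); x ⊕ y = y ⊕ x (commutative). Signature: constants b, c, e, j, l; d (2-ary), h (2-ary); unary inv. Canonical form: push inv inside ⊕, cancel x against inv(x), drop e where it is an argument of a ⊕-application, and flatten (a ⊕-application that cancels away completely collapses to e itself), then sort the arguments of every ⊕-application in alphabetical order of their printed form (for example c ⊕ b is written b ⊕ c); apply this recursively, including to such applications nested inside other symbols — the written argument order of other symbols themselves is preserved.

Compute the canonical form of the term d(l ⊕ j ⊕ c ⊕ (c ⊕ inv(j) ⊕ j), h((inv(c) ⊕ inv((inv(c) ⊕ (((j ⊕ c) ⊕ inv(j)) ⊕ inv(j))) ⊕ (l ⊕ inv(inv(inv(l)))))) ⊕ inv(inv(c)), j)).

Focus inside:  (inv(c) ⊕ inv((inv(c) ⊕ (((j ⊕ c) ⊕ inv(j)) ⊕ inv(j))) ⊕ (l ⊕ inv(inv(inv(l)))))) ⊕ inv(inv(c))
Push inv inside:  distribute inv over ⊕ and collapse double inv
Cancel:  c cancels; l cancels
Combine occurrences:  j
Put back:  d(c ⊕ c ⊕ j ⊕ l, h(j, j))

Answer: d(c ⊕ c ⊕ j ⊕ l, h(j, j))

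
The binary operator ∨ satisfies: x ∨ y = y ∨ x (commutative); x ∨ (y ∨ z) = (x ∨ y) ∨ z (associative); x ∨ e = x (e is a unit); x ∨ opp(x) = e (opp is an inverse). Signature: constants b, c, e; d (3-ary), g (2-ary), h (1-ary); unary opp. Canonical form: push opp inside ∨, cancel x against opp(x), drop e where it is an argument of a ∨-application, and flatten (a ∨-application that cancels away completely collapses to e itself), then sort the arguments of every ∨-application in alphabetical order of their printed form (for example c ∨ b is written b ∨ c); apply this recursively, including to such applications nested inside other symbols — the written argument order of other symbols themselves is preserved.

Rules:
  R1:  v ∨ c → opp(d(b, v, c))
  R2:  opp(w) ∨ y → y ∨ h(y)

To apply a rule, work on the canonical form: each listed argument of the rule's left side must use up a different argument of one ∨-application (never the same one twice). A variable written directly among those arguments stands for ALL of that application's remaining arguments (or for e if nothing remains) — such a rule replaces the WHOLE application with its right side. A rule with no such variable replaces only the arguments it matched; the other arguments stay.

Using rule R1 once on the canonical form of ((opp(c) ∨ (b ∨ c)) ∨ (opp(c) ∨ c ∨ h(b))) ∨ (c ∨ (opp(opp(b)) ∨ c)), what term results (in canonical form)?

Canonical form:  b ∨ b ∨ c ∨ c ∨ h(b)
Match R1:  consume c;  v := b ∨ b ∨ c ∨ h(b)
The extension variable absorbs all remaining arguments, so the whole application is rewritten.
Giving:  opp(d(b, b ∨ b ∨ c ∨ h(b), c))

Answer: opp(d(b, b ∨ b ∨ c ∨ h(b), c))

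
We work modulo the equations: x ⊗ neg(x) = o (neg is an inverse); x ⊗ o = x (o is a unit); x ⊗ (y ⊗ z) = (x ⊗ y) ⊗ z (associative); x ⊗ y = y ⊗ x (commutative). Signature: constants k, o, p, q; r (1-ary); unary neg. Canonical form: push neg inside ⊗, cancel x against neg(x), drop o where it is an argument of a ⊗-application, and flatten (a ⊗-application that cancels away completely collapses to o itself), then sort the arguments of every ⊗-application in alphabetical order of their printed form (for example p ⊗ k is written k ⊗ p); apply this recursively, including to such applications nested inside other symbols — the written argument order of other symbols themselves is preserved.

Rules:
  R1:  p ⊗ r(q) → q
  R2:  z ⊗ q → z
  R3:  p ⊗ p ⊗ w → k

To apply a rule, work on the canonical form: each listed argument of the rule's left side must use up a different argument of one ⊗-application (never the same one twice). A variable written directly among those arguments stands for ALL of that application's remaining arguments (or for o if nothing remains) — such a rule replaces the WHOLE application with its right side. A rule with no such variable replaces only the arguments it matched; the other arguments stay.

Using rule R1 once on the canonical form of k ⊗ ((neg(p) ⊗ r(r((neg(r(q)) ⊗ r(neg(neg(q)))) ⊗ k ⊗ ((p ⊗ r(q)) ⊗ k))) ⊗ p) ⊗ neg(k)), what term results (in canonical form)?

Answer: r(r(k ⊗ k ⊗ q))

Derivation:
Canonical form:  r(r(k ⊗ k ⊗ p ⊗ r(q)))
R1 matches:  uses p, r(q)
New term:  r(r(k ⊗ k ⊗ q))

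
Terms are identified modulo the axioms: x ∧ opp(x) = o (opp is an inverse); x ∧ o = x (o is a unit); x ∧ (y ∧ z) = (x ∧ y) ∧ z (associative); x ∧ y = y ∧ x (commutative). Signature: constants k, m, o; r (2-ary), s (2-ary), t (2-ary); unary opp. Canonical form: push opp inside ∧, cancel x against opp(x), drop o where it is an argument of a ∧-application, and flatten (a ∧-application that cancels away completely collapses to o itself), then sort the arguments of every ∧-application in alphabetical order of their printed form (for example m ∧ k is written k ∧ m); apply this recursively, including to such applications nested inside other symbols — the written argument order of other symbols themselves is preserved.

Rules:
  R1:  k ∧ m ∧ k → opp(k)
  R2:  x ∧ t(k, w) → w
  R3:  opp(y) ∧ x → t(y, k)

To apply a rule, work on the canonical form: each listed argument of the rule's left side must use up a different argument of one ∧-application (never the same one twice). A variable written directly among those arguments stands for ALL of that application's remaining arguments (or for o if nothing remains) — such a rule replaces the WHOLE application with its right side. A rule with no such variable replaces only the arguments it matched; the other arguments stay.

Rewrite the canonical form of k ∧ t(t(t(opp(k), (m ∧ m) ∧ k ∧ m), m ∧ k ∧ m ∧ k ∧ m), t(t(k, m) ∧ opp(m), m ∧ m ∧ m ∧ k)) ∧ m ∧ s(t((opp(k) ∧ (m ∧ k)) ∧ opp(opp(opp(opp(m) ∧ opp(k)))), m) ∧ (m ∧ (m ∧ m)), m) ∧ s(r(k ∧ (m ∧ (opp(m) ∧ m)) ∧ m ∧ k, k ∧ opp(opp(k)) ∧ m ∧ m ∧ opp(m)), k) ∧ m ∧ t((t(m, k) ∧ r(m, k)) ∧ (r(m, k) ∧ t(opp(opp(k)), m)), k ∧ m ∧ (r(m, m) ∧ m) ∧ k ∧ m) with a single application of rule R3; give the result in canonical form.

Canonical form:  k ∧ m ∧ m ∧ s(m ∧ m ∧ m ∧ t(k ∧ m ∧ m, m), m) ∧ s(r(k ∧ k ∧ m ∧ m, k ∧ k ∧ m), k) ∧ t(r(m, k) ∧ r(m, k) ∧ t(k, m) ∧ t(m, k), k ∧ k ∧ m ∧ m ∧ m ∧ r(m, m)) ∧ t(t(t(opp(k), k ∧ m ∧ m ∧ m), k ∧ k ∧ m ∧ m ∧ m), t(opp(m) ∧ t(k, m), k ∧ m ∧ m ∧ m))
Match R3:  consume opp(m);  x := t(k, m), y := m
The extension variable absorbs all remaining arguments, so the whole application is rewritten.
Giving:  k ∧ m ∧ m ∧ s(m ∧ m ∧ m ∧ t(k ∧ m ∧ m, m), m) ∧ s(r(k ∧ k ∧ m ∧ m, k ∧ k ∧ m), k) ∧ t(r(m, k) ∧ r(m, k) ∧ t(k, m) ∧ t(m, k), k ∧ k ∧ m ∧ m ∧ m ∧ r(m, m)) ∧ t(t(t(opp(k), k ∧ m ∧ m ∧ m), k ∧ k ∧ m ∧ m ∧ m), t(t(m, k), k ∧ m ∧ m ∧ m))

Answer: k ∧ m ∧ m ∧ s(m ∧ m ∧ m ∧ t(k ∧ m ∧ m, m), m) ∧ s(r(k ∧ k ∧ m ∧ m, k ∧ k ∧ m), k) ∧ t(r(m, k) ∧ r(m, k) ∧ t(k, m) ∧ t(m, k), k ∧ k ∧ m ∧ m ∧ m ∧ r(m, m)) ∧ t(t(t(opp(k), k ∧ m ∧ m ∧ m), k ∧ k ∧ m ∧ m ∧ m), t(t(m, k), k ∧ m ∧ m ∧ m))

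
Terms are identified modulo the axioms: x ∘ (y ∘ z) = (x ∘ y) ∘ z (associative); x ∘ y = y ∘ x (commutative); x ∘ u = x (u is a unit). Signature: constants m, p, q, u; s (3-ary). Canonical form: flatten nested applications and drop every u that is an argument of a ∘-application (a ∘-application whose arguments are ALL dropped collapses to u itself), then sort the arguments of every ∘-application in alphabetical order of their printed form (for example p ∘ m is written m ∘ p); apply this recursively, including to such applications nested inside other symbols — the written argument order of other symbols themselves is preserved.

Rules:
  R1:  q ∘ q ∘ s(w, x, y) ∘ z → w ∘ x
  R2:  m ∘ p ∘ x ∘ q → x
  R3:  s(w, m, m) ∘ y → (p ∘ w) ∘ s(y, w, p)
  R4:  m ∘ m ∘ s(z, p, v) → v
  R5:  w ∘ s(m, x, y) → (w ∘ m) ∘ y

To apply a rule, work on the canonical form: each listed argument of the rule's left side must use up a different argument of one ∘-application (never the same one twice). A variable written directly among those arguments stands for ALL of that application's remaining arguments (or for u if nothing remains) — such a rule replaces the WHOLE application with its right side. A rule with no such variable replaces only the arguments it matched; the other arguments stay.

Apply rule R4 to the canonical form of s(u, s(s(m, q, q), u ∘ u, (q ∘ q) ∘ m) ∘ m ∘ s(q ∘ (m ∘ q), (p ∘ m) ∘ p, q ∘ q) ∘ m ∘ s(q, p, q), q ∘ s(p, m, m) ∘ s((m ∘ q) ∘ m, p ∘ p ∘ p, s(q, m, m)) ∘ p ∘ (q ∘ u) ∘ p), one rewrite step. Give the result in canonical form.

Canonical form:  s(u, m ∘ m ∘ s(m ∘ q ∘ q, m ∘ p ∘ p, q ∘ q) ∘ s(q, p, q) ∘ s(s(m, q, q), u, m ∘ q ∘ q), p ∘ p ∘ q ∘ q ∘ s(m ∘ m ∘ q, p ∘ p ∘ p, s(q, m, m)) ∘ s(p, m, m))
R4 matches:  uses m, m, s(q, p, q);  v := q, z := q
Giving:  s(u, q ∘ s(m ∘ q ∘ q, m ∘ p ∘ p, q ∘ q) ∘ s(s(m, q, q), u, m ∘ q ∘ q), p ∘ p ∘ q ∘ q ∘ s(m ∘ m ∘ q, p ∘ p ∘ p, s(q, m, m)) ∘ s(p, m, m))

Answer: s(u, q ∘ s(m ∘ q ∘ q, m ∘ p ∘ p, q ∘ q) ∘ s(s(m, q, q), u, m ∘ q ∘ q), p ∘ p ∘ q ∘ q ∘ s(m ∘ m ∘ q, p ∘ p ∘ p, s(q, m, m)) ∘ s(p, m, m))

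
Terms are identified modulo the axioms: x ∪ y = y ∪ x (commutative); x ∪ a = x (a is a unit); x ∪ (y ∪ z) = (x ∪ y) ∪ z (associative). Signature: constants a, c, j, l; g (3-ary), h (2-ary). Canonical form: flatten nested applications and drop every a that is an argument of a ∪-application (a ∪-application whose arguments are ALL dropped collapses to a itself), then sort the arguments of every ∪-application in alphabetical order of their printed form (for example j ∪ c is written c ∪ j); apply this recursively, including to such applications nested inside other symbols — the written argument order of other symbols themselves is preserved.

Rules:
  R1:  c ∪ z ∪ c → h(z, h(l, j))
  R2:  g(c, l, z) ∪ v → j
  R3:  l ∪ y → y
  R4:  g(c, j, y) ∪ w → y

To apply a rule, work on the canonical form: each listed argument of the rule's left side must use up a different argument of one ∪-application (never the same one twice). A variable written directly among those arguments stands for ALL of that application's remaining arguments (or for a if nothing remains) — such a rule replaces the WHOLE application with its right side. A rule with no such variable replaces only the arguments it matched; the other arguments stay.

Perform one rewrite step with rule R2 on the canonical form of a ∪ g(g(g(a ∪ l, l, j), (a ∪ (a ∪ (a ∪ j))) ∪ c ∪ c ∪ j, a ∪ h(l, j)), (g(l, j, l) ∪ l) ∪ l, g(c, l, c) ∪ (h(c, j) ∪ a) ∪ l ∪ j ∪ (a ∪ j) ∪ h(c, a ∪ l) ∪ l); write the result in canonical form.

Canonical form:  g(g(g(l, l, j), c ∪ c ∪ j ∪ j, h(l, j)), g(l, j, l) ∪ l ∪ l, g(c, l, c) ∪ h(c, j) ∪ h(c, l) ∪ j ∪ j ∪ l ∪ l)
Apply R2:  consuming g(c, l, c);  v := h(c, j) ∪ h(c, l) ∪ j ∪ j ∪ l ∪ l, z := c
Every leftover argument binds to the variable; the entire application is replaced.
Giving:  g(g(g(l, l, j), c ∪ c ∪ j ∪ j, h(l, j)), g(l, j, l) ∪ l ∪ l, j)

Answer: g(g(g(l, l, j), c ∪ c ∪ j ∪ j, h(l, j)), g(l, j, l) ∪ l ∪ l, j)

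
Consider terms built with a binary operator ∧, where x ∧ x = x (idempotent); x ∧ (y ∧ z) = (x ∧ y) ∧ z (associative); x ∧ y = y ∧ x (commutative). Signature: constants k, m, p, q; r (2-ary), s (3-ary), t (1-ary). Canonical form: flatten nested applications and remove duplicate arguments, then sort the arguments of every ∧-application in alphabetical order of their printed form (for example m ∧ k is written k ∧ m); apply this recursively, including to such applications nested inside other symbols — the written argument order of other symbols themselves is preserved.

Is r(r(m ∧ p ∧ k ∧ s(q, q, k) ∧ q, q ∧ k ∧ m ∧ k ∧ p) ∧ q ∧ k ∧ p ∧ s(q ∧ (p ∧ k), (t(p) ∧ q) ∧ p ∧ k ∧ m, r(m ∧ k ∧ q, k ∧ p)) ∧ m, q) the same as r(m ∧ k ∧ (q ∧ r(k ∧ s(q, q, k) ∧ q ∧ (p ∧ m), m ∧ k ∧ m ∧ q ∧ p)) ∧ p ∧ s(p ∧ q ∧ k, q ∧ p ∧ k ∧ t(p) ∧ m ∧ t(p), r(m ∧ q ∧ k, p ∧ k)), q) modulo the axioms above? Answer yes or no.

Answer: yes — both canonical forms are r(k ∧ m ∧ p ∧ q ∧ r(k ∧ m ∧ p ∧ q ∧ s(q, q, k), k ∧ m ∧ p ∧ q) ∧ s(k ∧ p ∧ q, k ∧ m ∧ p ∧ q ∧ t(p), r(k ∧ m ∧ q, k ∧ p)), q)

Derivation:
Left:  r(r(m ∧ p ∧ k ∧ s(q, q, k) ∧ q, q ∧ k ∧ m ∧ k ∧ p) ∧ q ∧ k ∧ p ∧ s(q ∧ (p ∧ k), (t(p) ∧ q) ∧ p ∧ k ∧ m, r(m ∧ k ∧ q, k ∧ p)) ∧ m, q)
  Work inside:  r(m ∧ p ∧ k ∧ s(q, q, k) ∧ q, q ∧ k ∧ m ∧ k ∧ p) ∧ q ∧ k ∧ p ∧ s(q ∧ (p ∧ k), (t(p) ∧ q) ∧ p ∧ k ∧ m, r(m ∧ k ∧ q, k ∧ p)) ∧ m
  Inside:  r(m ∧ p ∧ k ∧ s(q, q, k) ∧ q, q ∧ k ∧ m ∧ k ∧ p)  →  r(k ∧ m ∧ p ∧ q ∧ s(q, q, k), k ∧ m ∧ p ∧ q)
  Inside:  s(q ∧ (p ∧ k), (t(p) ∧ q) ∧ p ∧ k ∧ m, r(m ∧ k ∧ q, k ∧ p))  →  s(k ∧ p ∧ q, k ∧ m ∧ p ∧ q ∧ t(p), r(k ∧ m ∧ q, k ∧ p))
  Sort:  k ∧ m ∧ p ∧ q ∧ r(k ∧ m ∧ p ∧ q ∧ s(q, q, k), k ∧ m ∧ p ∧ q) ∧ s(k ∧ p ∧ q, k ∧ m ∧ p ∧ q ∧ t(p), r(k ∧ m ∧ q, k ∧ p))
  Reassemble:  r(k ∧ m ∧ p ∧ q ∧ r(k ∧ m ∧ p ∧ q ∧ s(q, q, k), k ∧ m ∧ p ∧ q) ∧ s(k ∧ p ∧ q, k ∧ m ∧ p ∧ q ∧ t(p), r(k ∧ m ∧ q, k ∧ p)), q)
Right:  r(m ∧ k ∧ (q ∧ r(k ∧ s(q, q, k) ∧ q ∧ (p ∧ m), m ∧ k ∧ m ∧ q ∧ p)) ∧ p ∧ s(p ∧ q ∧ k, q ∧ p ∧ k ∧ t(p) ∧ m ∧ t(p), r(m ∧ q ∧ k, p ∧ k)), q)
  Work inside:  m ∧ k ∧ (q ∧ r(k ∧ s(q, q, k) ∧ q ∧ (p ∧ m), m ∧ k ∧ m ∧ q ∧ p)) ∧ p ∧ s(p ∧ q ∧ k, q ∧ p ∧ k ∧ t(p) ∧ m ∧ t(p), r(m ∧ q ∧ k, p ∧ k))
  Merge nested applications:  m ∧ k ∧ q ∧ r(k ∧ s(q, q, k) ∧ q ∧ (p ∧ m), m ∧ k ∧ m ∧ q ∧ p) ∧ p ∧ s(p ∧ q ∧ k, q ∧ p ∧ k ∧ t(p) ∧ m ∧ t(p), r(m ∧ q ∧ k, p ∧ k))
  Simplify inside:  r(k ∧ s(q, q, k) ∧ q ∧ (p ∧ m), m ∧ k ∧ m ∧ q ∧ p)  →  r(k ∧ m ∧ p ∧ q ∧ s(q, q, k), k ∧ m ∧ p ∧ q)
  Inside:  s(p ∧ q ∧ k, q ∧ p ∧ k ∧ t(p) ∧ m ∧ t(p), r(m ∧ q ∧ k, p ∧ k))  →  s(k ∧ p ∧ q, k ∧ m ∧ p ∧ q ∧ t(p), r(k ∧ m ∧ q, k ∧ p))
  Order the arguments:  k ∧ m ∧ p ∧ q ∧ r(k ∧ m ∧ p ∧ q ∧ s(q, q, k), k ∧ m ∧ p ∧ q) ∧ s(k ∧ p ∧ q, k ∧ m ∧ p ∧ q ∧ t(p), r(k ∧ m ∧ q, k ∧ p))
  Reassemble:  r(k ∧ m ∧ p ∧ q ∧ r(k ∧ m ∧ p ∧ q ∧ s(q, q, k), k ∧ m ∧ p ∧ q) ∧ s(k ∧ p ∧ q, k ∧ m ∧ p ∧ q ∧ t(p), r(k ∧ m ∧ q, k ∧ p)), q)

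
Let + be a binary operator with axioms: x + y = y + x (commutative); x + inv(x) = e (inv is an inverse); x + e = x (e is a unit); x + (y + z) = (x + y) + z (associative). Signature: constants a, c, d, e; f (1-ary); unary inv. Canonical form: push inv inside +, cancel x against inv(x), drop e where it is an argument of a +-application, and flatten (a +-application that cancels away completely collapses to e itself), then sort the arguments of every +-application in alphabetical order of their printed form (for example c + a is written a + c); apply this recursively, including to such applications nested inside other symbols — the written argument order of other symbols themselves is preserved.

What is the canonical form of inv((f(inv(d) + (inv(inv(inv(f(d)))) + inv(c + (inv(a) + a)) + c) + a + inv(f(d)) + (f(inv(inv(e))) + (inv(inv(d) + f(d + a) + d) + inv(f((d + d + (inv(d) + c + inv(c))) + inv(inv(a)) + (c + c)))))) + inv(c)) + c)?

Push inv inside:  distribute inv over + and collapse double inv
Cancel:  c cancels
Collect:  inv(f(a + f(e) + inv(d) + inv(f(a + c + c + d)) + inv(f(a + d)) + inv(f(d)) + inv(f(d))))

Answer: inv(f(a + f(e) + inv(d) + inv(f(a + c + c + d)) + inv(f(a + d)) + inv(f(d)) + inv(f(d))))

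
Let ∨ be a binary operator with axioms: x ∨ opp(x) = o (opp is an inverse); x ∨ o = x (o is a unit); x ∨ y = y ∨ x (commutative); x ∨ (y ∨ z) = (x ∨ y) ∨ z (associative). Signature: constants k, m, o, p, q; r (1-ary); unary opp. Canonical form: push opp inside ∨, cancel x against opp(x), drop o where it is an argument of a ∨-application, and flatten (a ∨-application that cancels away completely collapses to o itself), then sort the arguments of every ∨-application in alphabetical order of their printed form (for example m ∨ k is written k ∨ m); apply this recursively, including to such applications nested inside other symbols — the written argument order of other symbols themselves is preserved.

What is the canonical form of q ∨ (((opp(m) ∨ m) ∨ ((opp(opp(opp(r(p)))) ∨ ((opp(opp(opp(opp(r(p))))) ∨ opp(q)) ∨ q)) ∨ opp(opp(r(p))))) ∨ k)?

Answer: k ∨ q ∨ r(p)

Derivation:
Push opp inside:  distribute opp over ∨ and collapse double opp
Cancel:  m cancels
Collect terms:  q ∨ r(p) ∨ k
Sort arguments:  k ∨ q ∨ r(p)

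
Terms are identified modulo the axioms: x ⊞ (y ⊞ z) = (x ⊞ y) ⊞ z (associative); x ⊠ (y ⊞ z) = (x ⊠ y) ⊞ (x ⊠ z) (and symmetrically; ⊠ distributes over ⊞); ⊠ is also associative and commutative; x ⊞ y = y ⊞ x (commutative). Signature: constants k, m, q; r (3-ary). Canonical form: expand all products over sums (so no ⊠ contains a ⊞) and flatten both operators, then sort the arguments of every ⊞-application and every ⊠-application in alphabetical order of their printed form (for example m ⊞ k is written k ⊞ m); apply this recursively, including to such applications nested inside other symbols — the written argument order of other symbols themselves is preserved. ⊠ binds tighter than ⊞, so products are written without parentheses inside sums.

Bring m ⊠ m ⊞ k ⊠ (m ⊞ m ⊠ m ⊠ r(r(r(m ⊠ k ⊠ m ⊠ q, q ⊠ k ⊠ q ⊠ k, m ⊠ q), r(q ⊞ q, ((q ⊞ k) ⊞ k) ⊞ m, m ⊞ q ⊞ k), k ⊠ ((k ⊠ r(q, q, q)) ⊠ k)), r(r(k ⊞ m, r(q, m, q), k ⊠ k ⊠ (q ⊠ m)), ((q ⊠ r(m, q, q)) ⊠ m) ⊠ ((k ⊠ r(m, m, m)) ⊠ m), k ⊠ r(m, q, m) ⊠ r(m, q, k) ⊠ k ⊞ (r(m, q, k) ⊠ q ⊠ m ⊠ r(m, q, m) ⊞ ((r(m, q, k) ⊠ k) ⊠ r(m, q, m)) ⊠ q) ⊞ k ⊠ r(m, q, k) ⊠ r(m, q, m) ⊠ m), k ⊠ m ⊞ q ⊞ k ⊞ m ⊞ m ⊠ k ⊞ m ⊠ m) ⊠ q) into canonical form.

Answer: k ⊠ m ⊞ k ⊠ m ⊠ m ⊠ q ⊠ r(r(r(k ⊠ m ⊠ m ⊠ q, k ⊠ k ⊠ q ⊠ q, m ⊠ q), r(q ⊞ q, k ⊞ k ⊞ m ⊞ q, k ⊞ m ⊞ q), k ⊠ k ⊠ k ⊠ r(q, q, q)), r(r(k ⊞ m, r(q, m, q), k ⊠ k ⊠ m ⊠ q), k ⊠ m ⊠ m ⊠ q ⊠ r(m, m, m) ⊠ r(m, q, q), k ⊠ k ⊠ r(m, q, k) ⊠ r(m, q, m) ⊞ k ⊠ m ⊠ r(m, q, k) ⊠ r(m, q, m) ⊞ k ⊠ q ⊠ r(m, q, k) ⊠ r(m, q, m) ⊞ m ⊠ q ⊠ r(m, q, k) ⊠ r(m, q, m)), k ⊞ k ⊠ m ⊞ k ⊠ m ⊞ m ⊞ m ⊠ m ⊞ q) ⊞ m ⊠ m

Derivation:
Distribute:  m ⊠ m ⊞ k ⊠ m ⊞ k ⊠ m ⊠ m ⊠ q ⊠ r(r(r(k ⊠ m ⊠ m ⊠ q, k ⊠ k ⊠ q ⊠ q, m ⊠ q), r(q ⊞ q, k ⊞ k ⊞ m ⊞ q, k ⊞ m ⊞ q), k ⊠ k ⊠ k ⊠ r(q, q, q)), r(r(k ⊞ m, r(q, m, q), k ⊠ k ⊠ m ⊠ q), k ⊠ m ⊠ m ⊠ q ⊠ r(m, m, m) ⊠ r(m, q, q), k ⊠ k ⊠ r(m, q, k) ⊠ r(m, q, m) ⊞ k ⊠ m ⊠ r(m, q, k) ⊠ r(m, q, m) ⊞ k ⊠ q ⊠ r(m, q, k) ⊠ r(m, q, m) ⊞ m ⊠ q ⊠ r(m, q, k) ⊠ r(m, q, m)), k ⊞ k ⊠ m ⊞ k ⊠ m ⊞ m ⊞ m ⊠ m ⊞ q)
Sort arguments:  k ⊠ m ⊞ k ⊠ m ⊠ m ⊠ q ⊠ r(r(r(k ⊠ m ⊠ m ⊠ q, k ⊠ k ⊠ q ⊠ q, m ⊠ q), r(q ⊞ q, k ⊞ k ⊞ m ⊞ q, k ⊞ m ⊞ q), k ⊠ k ⊠ k ⊠ r(q, q, q)), r(r(k ⊞ m, r(q, m, q), k ⊠ k ⊠ m ⊠ q), k ⊠ m ⊠ m ⊠ q ⊠ r(m, m, m) ⊠ r(m, q, q), k ⊠ k ⊠ r(m, q, k) ⊠ r(m, q, m) ⊞ k ⊠ m ⊠ r(m, q, k) ⊠ r(m, q, m) ⊞ k ⊠ q ⊠ r(m, q, k) ⊠ r(m, q, m) ⊞ m ⊠ q ⊠ r(m, q, k) ⊠ r(m, q, m)), k ⊞ k ⊠ m ⊞ k ⊠ m ⊞ m ⊞ m ⊠ m ⊞ q) ⊞ m ⊠ m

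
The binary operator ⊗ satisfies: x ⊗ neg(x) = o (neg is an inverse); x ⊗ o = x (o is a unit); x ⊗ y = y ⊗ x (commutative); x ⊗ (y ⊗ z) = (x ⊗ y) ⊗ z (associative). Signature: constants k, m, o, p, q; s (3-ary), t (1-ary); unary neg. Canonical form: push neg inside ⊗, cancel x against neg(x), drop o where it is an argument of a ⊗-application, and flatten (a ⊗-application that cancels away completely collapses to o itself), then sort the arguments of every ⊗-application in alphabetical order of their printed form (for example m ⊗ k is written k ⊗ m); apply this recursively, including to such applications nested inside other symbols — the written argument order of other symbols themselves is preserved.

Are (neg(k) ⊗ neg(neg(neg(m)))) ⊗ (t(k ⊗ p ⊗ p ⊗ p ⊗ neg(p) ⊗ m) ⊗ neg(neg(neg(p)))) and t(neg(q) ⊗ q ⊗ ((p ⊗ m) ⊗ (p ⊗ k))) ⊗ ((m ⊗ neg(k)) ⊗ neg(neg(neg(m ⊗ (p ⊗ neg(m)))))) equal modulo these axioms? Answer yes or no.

Left:  (neg(k) ⊗ neg(neg(neg(m)))) ⊗ (t(k ⊗ p ⊗ p ⊗ p ⊗ neg(p) ⊗ m) ⊗ neg(neg(neg(p))))
  Push neg inside:  distribute neg over ⊗ and collapse double neg
  Collect:  neg(k) ⊗ neg(m) ⊗ t(k ⊗ m ⊗ p ⊗ p) ⊗ neg(p)
  Order the arguments:  neg(k) ⊗ neg(m) ⊗ neg(p) ⊗ t(k ⊗ m ⊗ p ⊗ p)
Right:  t(neg(q) ⊗ q ⊗ ((p ⊗ m) ⊗ (p ⊗ k))) ⊗ ((m ⊗ neg(k)) ⊗ neg(neg(neg(m ⊗ (p ⊗ neg(m))))))
  Push neg inside:  distribute neg over ⊗ and collapse double neg
  Collect:  t(k ⊗ m ⊗ p ⊗ p) ⊗ m ⊗ neg(k) ⊗ neg(p)
  Sort:  m ⊗ neg(k) ⊗ neg(p) ⊗ t(k ⊗ m ⊗ p ⊗ p)

Answer: no — neg(k) ⊗ neg(m) ⊗ neg(p) ⊗ t(k ⊗ m ⊗ p ⊗ p) vs m ⊗ neg(k) ⊗ neg(p) ⊗ t(k ⊗ m ⊗ p ⊗ p)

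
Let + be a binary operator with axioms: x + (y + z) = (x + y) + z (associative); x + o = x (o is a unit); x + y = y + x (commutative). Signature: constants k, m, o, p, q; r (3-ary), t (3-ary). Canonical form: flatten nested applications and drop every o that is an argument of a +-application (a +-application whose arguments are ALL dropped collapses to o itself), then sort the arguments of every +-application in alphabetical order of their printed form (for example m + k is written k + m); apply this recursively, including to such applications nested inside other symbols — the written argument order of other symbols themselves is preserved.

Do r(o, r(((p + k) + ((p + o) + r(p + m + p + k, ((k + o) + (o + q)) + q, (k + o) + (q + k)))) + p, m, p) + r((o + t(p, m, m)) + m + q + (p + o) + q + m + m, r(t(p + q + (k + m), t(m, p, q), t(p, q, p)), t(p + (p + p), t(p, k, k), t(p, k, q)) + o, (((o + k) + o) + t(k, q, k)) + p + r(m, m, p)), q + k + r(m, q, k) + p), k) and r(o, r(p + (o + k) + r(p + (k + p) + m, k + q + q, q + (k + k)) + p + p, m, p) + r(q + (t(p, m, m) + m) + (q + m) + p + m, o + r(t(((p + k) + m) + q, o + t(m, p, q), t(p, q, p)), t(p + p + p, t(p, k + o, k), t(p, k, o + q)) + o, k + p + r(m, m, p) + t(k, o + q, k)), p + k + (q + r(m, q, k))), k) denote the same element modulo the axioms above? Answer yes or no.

Left:  r(o, r(((p + k) + ((p + o) + r(p + m + p + k, ((k + o) + (o + q)) + q, (k + o) + (q + k)))) + p, m, p) + r((o + t(p, m, m)) + m + q + (p + o) + q + m + m, r(t(p + q + (k + m), t(m, p, q), t(p, q, p)), t(p + (p + p), t(p, k, k), t(p, k, q)) + o, (((o + k) + o) + t(k, q, k)) + p + r(m, m, p)), q + k + r(m, q, k) + p), k)
  Work inside:  r(((p + k) + ((p + o) + r(p + m + p + k, ((k + o) + (o + q)) + q, (k + o) + (q + k)))) + p, m, p) + r((o + t(p, m, m)) + m + q + (p + o) + q + m + m, r(t(p + q + (k + m), t(m, p, q), t(p, q, p)), t(p + (p + p), t(p, k, k), t(p, k, q)) + o, (((o + k) + o) + t(k, q, k)) + p + r(m, m, p)), q + k + r(m, q, k) + p)
  Canonicalize subterm:  r(((p + k) + ((p + o) + r(p + m + p + k, ((k + o) + (o + q)) + q, (k + o) + (q + k)))) + p, m, p)  →  r(k + p + p + p + r(k + m + p + p, k + q + q, k + k + q), m, p)
  Canonicalize subterm:  r((o + t(p, m, m)) + m + q + (p + o) + q + m + m, r(t(p + q + (k + m), t(m, p, q), t(p, q, p)), t(p + (p + p), t(p, k, k), t(p, k, q)) + o, (((o + k) + o) + t(k, q, k)) + p + r(m, m, p)), q + k + r(m, q, k) + p)  →  r(m + m + m + p + q + q + t(p, m, m), r(t(k + m + p + q, t(m, p, q), t(p, q, p)), t(p + p + p, t(p, k, k), t(p, k, q)), k + p + r(m, m, p) + t(k, q, k)), k + p + q + r(m, q, k))
  Sort:  r(k + p + p + p + r(k + m + p + p, k + q + q, k + k + q), m, p) + r(m + m + m + p + q + q + t(p, m, m), r(t(k + m + p + q, t(m, p, q), t(p, q, p)), t(p + p + p, t(p, k, k), t(p, k, q)), k + p + r(m, m, p) + t(k, q, k)), k + p + q + r(m, q, k))
  Put back:  r(o, r(k + p + p + p + r(k + m + p + p, k + q + q, k + k + q), m, p) + r(m + m + m + p + q + q + t(p, m, m), r(t(k + m + p + q, t(m, p, q), t(p, q, p)), t(p + p + p, t(p, k, k), t(p, k, q)), k + p + r(m, m, p) + t(k, q, k)), k + p + q + r(m, q, k)), k)
Right:  r(o, r(p + (o + k) + r(p + (k + p) + m, k + q + q, q + (k + k)) + p + p, m, p) + r(q + (t(p, m, m) + m) + (q + m) + p + m, o + r(t(((p + k) + m) + q, o + t(m, p, q), t(p, q, p)), t(p + p + p, t(p, k + o, k), t(p, k, o + q)) + o, k + p + r(m, m, p) + t(k, o + q, k)), p + k + (q + r(m, q, k))), k)
  Descend into:  r(p + (o + k) + r(p + (k + p) + m, k + q + q, q + (k + k)) + p + p, m, p) + r(q + (t(p, m, m) + m) + (q + m) + p + m, o + r(t(((p + k) + m) + q, o + t(m, p, q), t(p, q, p)), t(p + p + p, t(p, k + o, k), t(p, k, o + q)) + o, k + p + r(m, m, p) + t(k, o + q, k)), p + k + (q + r(m, q, k)))
  Canonicalize subterm:  r(p + (o + k) + r(p + (k + p) + m, k + q + q, q + (k + k)) + p + p, m, p)  →  r(k + p + p + p + r(k + m + p + p, k + q + q, k + k + q), m, p)
  Inside:  r(q + (t(p, m, m) + m) + (q + m) + p + m, o + r(t(((p + k) + m) + q, o + t(m, p, q), t(p, q, p)), t(p + p + p, t(p, k + o, k), t(p, k, o + q)) + o, k + p + r(m, m, p) + t(k, o + q, k)), p + k + (q + r(m, q, k)))  →  r(m + m + m + p + q + q + t(p, m, m), r(t(k + m + p + q, t(m, p, q), t(p, q, p)), t(p + p + p, t(p, k, k), t(p, k, q)), k + p + r(m, m, p) + t(k, q, k)), k + p + q + r(m, q, k))
  Sort arguments:  r(k + p + p + p + r(k + m + p + p, k + q + q, k + k + q), m, p) + r(m + m + m + p + q + q + t(p, m, m), r(t(k + m + p + q, t(m, p, q), t(p, q, p)), t(p + p + p, t(p, k, k), t(p, k, q)), k + p + r(m, m, p) + t(k, q, k)), k + p + q + r(m, q, k))
  Rebuild:  r(o, r(k + p + p + p + r(k + m + p + p, k + q + q, k + k + q), m, p) + r(m + m + m + p + q + q + t(p, m, m), r(t(k + m + p + q, t(m, p, q), t(p, q, p)), t(p + p + p, t(p, k, k), t(p, k, q)), k + p + r(m, m, p) + t(k, q, k)), k + p + q + r(m, q, k)), k)

Answer: yes — both canonical forms are r(o, r(k + p + p + p + r(k + m + p + p, k + q + q, k + k + q), m, p) + r(m + m + m + p + q + q + t(p, m, m), r(t(k + m + p + q, t(m, p, q), t(p, q, p)), t(p + p + p, t(p, k, k), t(p, k, q)), k + p + r(m, m, p) + t(k, q, k)), k + p + q + r(m, q, k)), k)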